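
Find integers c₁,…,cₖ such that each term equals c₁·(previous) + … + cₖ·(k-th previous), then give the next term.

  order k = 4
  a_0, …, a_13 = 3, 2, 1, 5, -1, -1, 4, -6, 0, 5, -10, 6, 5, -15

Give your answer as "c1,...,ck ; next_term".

0,0,1,-1 ; 16

  a_4 = 0·5 + 0·1 + 1·2 + -1·3 = -1
  a_5 = 0·-1 + 0·5 + 1·1 + -1·2 = -1
  a_6 = 0·-1 + 0·-1 + 1·5 + -1·1 = 4
  a_7 = 0·4 + 0·-1 + 1·-1 + -1·5 = -6
  a_8 = 0·-6 + 0·4 + 1·-1 + -1·-1 = 0
  a_9 = 0·0 + 0·-6 + 1·4 + -1·-1 = 5
  a_10 = 0·5 + 0·0 + 1·-6 + -1·4 = -10
  a_11 = 0·-10 + 0·5 + 1·0 + -1·-6 = 6
  a_12 = 0·6 + 0·-10 + 1·5 + -1·0 = 5
  a_13 = 0·5 + 0·6 + 1·-10 + -1·5 = -15
  a_14 = 0·-15 + 0·5 + 1·6 + -1·-10 = 16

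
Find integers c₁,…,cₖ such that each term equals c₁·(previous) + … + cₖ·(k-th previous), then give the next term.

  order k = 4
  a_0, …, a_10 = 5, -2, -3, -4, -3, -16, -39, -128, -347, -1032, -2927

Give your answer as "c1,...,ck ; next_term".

2,3,-2,2 ; -8512

  a_4 = 2·-4 + 3·-3 + -2·-2 + 2·5 = -3
  a_5 = 2·-3 + 3·-4 + -2·-3 + 2·-2 = -16
  a_6 = 2·-16 + 3·-3 + -2·-4 + 2·-3 = -39
  a_7 = 2·-39 + 3·-16 + -2·-3 + 2·-4 = -128
  a_8 = 2·-128 + 3·-39 + -2·-16 + 2·-3 = -347
  a_9 = 2·-347 + 3·-128 + -2·-39 + 2·-16 = -1032
  a_10 = 2·-1032 + 3·-347 + -2·-128 + 2·-39 = -2927
  a_11 = 2·-2927 + 3·-1032 + -2·-347 + 2·-128 = -8512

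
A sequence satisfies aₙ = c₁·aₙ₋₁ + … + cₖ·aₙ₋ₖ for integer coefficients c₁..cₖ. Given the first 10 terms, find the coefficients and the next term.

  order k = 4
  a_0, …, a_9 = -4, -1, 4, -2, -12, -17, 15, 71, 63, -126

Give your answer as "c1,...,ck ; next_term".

1,-2,-2,1 ; -379

  a_4 = 1·-2 + -2·4 + -2·-1 + 1·-4 = -12
  a_5 = 1·-12 + -2·-2 + -2·4 + 1·-1 = -17
  a_6 = 1·-17 + -2·-12 + -2·-2 + 1·4 = 15
  a_7 = 1·15 + -2·-17 + -2·-12 + 1·-2 = 71
  a_8 = 1·71 + -2·15 + -2·-17 + 1·-12 = 63
  a_9 = 1·63 + -2·71 + -2·15 + 1·-17 = -126
  a_10 = 1·-126 + -2·63 + -2·71 + 1·15 = -379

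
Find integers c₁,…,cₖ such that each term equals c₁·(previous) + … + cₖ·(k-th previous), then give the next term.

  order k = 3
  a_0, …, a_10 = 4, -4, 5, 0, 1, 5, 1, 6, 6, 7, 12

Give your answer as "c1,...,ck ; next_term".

  a_3 = 0·5 + 1·-4 + 1·4 = 0
  a_4 = 0·0 + 1·5 + 1·-4 = 1
  a_5 = 0·1 + 1·0 + 1·5 = 5
  a_6 = 0·5 + 1·1 + 1·0 = 1
  a_7 = 0·1 + 1·5 + 1·1 = 6
  a_8 = 0·6 + 1·1 + 1·5 = 6
  a_9 = 0·6 + 1·6 + 1·1 = 7
  a_10 = 0·7 + 1·6 + 1·6 = 12
  a_11 = 0·12 + 1·7 + 1·6 = 13

0,1,1 ; 13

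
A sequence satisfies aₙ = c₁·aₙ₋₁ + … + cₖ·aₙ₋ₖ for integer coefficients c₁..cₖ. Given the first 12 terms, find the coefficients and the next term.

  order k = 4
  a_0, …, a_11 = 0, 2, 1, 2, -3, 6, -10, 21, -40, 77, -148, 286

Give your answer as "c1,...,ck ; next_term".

  a_4 = -1·2 + 1·1 + -1·2 + 1·0 = -3
  a_5 = -1·-3 + 1·2 + -1·1 + 1·2 = 6
  a_6 = -1·6 + 1·-3 + -1·2 + 1·1 = -10
  a_7 = -1·-10 + 1·6 + -1·-3 + 1·2 = 21
  a_8 = -1·21 + 1·-10 + -1·6 + 1·-3 = -40
  a_9 = -1·-40 + 1·21 + -1·-10 + 1·6 = 77
  a_10 = -1·77 + 1·-40 + -1·21 + 1·-10 = -148
  a_11 = -1·-148 + 1·77 + -1·-40 + 1·21 = 286
  a_12 = -1·286 + 1·-148 + -1·77 + 1·-40 = -551

-1,1,-1,1 ; -551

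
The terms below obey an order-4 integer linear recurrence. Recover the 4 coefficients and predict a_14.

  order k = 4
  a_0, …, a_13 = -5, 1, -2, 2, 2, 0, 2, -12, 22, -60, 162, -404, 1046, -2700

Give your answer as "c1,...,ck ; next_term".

-2,1,-2,-2 ; 6930

  a_4 = -2·2 + 1·-2 + -2·1 + -2·-5 = 2
  a_5 = -2·2 + 1·2 + -2·-2 + -2·1 = 0
  a_6 = -2·0 + 1·2 + -2·2 + -2·-2 = 2
  a_7 = -2·2 + 1·0 + -2·2 + -2·2 = -12
  a_8 = -2·-12 + 1·2 + -2·0 + -2·2 = 22
  a_9 = -2·22 + 1·-12 + -2·2 + -2·0 = -60
  a_10 = -2·-60 + 1·22 + -2·-12 + -2·2 = 162
  a_11 = -2·162 + 1·-60 + -2·22 + -2·-12 = -404
  a_12 = -2·-404 + 1·162 + -2·-60 + -2·22 = 1046
  a_13 = -2·1046 + 1·-404 + -2·162 + -2·-60 = -2700
  a_14 = -2·-2700 + 1·1046 + -2·-404 + -2·162 = 6930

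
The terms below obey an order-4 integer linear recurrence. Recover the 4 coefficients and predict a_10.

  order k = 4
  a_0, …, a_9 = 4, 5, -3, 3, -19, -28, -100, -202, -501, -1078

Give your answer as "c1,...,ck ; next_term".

2,2,-3,-1 ; -2452

  a_4 = 2·3 + 2·-3 + -3·5 + -1·4 = -19
  a_5 = 2·-19 + 2·3 + -3·-3 + -1·5 = -28
  a_6 = 2·-28 + 2·-19 + -3·3 + -1·-3 = -100
  a_7 = 2·-100 + 2·-28 + -3·-19 + -1·3 = -202
  a_8 = 2·-202 + 2·-100 + -3·-28 + -1·-19 = -501
  a_9 = 2·-501 + 2·-202 + -3·-100 + -1·-28 = -1078
  a_10 = 2·-1078 + 2·-501 + -3·-202 + -1·-100 = -2452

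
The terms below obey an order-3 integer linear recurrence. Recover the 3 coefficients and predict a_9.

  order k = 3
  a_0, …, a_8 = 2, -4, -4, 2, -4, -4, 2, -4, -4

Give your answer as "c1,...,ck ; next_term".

  a_3 = 0·-4 + 0·-4 + 1·2 = 2
  a_4 = 0·2 + 0·-4 + 1·-4 = -4
  a_5 = 0·-4 + 0·2 + 1·-4 = -4
  a_6 = 0·-4 + 0·-4 + 1·2 = 2
  a_7 = 0·2 + 0·-4 + 1·-4 = -4
  a_8 = 0·-4 + 0·2 + 1·-4 = -4
  a_9 = 0·-4 + 0·-4 + 1·2 = 2

0,0,1 ; 2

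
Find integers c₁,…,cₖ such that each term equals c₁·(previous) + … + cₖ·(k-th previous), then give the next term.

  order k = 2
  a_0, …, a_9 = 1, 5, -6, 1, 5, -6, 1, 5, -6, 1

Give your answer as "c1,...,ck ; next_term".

-1,-1 ; 5

  a_2 = -1·5 + -1·1 = -6
  a_3 = -1·-6 + -1·5 = 1
  a_4 = -1·1 + -1·-6 = 5
  a_5 = -1·5 + -1·1 = -6
  a_6 = -1·-6 + -1·5 = 1
  a_7 = -1·1 + -1·-6 = 5
  a_8 = -1·5 + -1·1 = -6
  a_9 = -1·-6 + -1·5 = 1
  a_10 = -1·1 + -1·-6 = 5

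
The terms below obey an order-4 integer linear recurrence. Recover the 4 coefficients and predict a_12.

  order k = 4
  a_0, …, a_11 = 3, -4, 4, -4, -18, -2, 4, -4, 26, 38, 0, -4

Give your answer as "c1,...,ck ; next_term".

  a_4 = 1·-4 + -1·4 + 1·-4 + -2·3 = -18
  a_5 = 1·-18 + -1·-4 + 1·4 + -2·-4 = -2
  a_6 = 1·-2 + -1·-18 + 1·-4 + -2·4 = 4
  a_7 = 1·4 + -1·-2 + 1·-18 + -2·-4 = -4
  a_8 = 1·-4 + -1·4 + 1·-2 + -2·-18 = 26
  a_9 = 1·26 + -1·-4 + 1·4 + -2·-2 = 38
  a_10 = 1·38 + -1·26 + 1·-4 + -2·4 = 0
  a_11 = 1·0 + -1·38 + 1·26 + -2·-4 = -4
  a_12 = 1·-4 + -1·0 + 1·38 + -2·26 = -18

1,-1,1,-2 ; -18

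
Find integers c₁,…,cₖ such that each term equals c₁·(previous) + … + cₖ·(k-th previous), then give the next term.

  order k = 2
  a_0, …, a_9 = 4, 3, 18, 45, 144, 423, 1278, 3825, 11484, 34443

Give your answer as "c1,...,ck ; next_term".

  a_2 = 2·3 + 3·4 = 18
  a_3 = 2·18 + 3·3 = 45
  a_4 = 2·45 + 3·18 = 144
  a_5 = 2·144 + 3·45 = 423
  a_6 = 2·423 + 3·144 = 1278
  a_7 = 2·1278 + 3·423 = 3825
  a_8 = 2·3825 + 3·1278 = 11484
  a_9 = 2·11484 + 3·3825 = 34443
  a_10 = 2·34443 + 3·11484 = 103338

2,3 ; 103338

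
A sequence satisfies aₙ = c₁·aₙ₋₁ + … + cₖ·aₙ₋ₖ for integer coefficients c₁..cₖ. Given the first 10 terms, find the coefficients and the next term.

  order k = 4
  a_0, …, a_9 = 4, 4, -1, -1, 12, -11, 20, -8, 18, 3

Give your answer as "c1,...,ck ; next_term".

  a_4 = -1·-1 + 1·-1 + 2·4 + 1·4 = 12
  a_5 = -1·12 + 1·-1 + 2·-1 + 1·4 = -11
  a_6 = -1·-11 + 1·12 + 2·-1 + 1·-1 = 20
  a_7 = -1·20 + 1·-11 + 2·12 + 1·-1 = -8
  a_8 = -1·-8 + 1·20 + 2·-11 + 1·12 = 18
  a_9 = -1·18 + 1·-8 + 2·20 + 1·-11 = 3
  a_10 = -1·3 + 1·18 + 2·-8 + 1·20 = 19

-1,1,2,1 ; 19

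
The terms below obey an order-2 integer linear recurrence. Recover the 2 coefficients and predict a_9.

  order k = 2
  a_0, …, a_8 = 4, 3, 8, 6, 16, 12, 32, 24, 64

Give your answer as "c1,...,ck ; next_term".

0,2 ; 48

  a_2 = 0·3 + 2·4 = 8
  a_3 = 0·8 + 2·3 = 6
  a_4 = 0·6 + 2·8 = 16
  a_5 = 0·16 + 2·6 = 12
  a_6 = 0·12 + 2·16 = 32
  a_7 = 0·32 + 2·12 = 24
  a_8 = 0·24 + 2·32 = 64
  a_9 = 0·64 + 2·24 = 48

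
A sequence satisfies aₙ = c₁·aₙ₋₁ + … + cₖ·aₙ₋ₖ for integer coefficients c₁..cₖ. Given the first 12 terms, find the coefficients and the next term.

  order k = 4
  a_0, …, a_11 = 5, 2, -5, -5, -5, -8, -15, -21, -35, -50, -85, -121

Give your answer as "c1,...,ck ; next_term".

  a_4 = 0·-5 + 2·-5 + 0·2 + 1·5 = -5
  a_5 = 0·-5 + 2·-5 + 0·-5 + 1·2 = -8
  a_6 = 0·-8 + 2·-5 + 0·-5 + 1·-5 = -15
  a_7 = 0·-15 + 2·-8 + 0·-5 + 1·-5 = -21
  a_8 = 0·-21 + 2·-15 + 0·-8 + 1·-5 = -35
  a_9 = 0·-35 + 2·-21 + 0·-15 + 1·-8 = -50
  a_10 = 0·-50 + 2·-35 + 0·-21 + 1·-15 = -85
  a_11 = 0·-85 + 2·-50 + 0·-35 + 1·-21 = -121
  a_12 = 0·-121 + 2·-85 + 0·-50 + 1·-35 = -205

0,2,0,1 ; -205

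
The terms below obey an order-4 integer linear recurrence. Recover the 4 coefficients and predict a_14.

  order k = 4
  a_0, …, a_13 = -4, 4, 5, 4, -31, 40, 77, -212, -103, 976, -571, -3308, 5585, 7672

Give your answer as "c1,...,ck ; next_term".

-1,-3,1,4 ; -30019

  a_4 = -1·4 + -3·5 + 1·4 + 4·-4 = -31
  a_5 = -1·-31 + -3·4 + 1·5 + 4·4 = 40
  a_6 = -1·40 + -3·-31 + 1·4 + 4·5 = 77
  a_7 = -1·77 + -3·40 + 1·-31 + 4·4 = -212
  a_8 = -1·-212 + -3·77 + 1·40 + 4·-31 = -103
  a_9 = -1·-103 + -3·-212 + 1·77 + 4·40 = 976
  a_10 = -1·976 + -3·-103 + 1·-212 + 4·77 = -571
  a_11 = -1·-571 + -3·976 + 1·-103 + 4·-212 = -3308
  a_12 = -1·-3308 + -3·-571 + 1·976 + 4·-103 = 5585
  a_13 = -1·5585 + -3·-3308 + 1·-571 + 4·976 = 7672
  a_14 = -1·7672 + -3·5585 + 1·-3308 + 4·-571 = -30019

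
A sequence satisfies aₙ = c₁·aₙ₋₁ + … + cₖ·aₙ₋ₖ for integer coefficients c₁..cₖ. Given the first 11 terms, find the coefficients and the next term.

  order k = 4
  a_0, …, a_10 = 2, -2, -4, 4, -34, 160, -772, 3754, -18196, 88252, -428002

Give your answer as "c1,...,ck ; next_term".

  a_4 = -4·4 + 4·-4 + -1·-2 + -2·2 = -34
  a_5 = -4·-34 + 4·4 + -1·-4 + -2·-2 = 160
  a_6 = -4·160 + 4·-34 + -1·4 + -2·-4 = -772
  a_7 = -4·-772 + 4·160 + -1·-34 + -2·4 = 3754
  a_8 = -4·3754 + 4·-772 + -1·160 + -2·-34 = -18196
  a_9 = -4·-18196 + 4·3754 + -1·-772 + -2·160 = 88252
  a_10 = -4·88252 + 4·-18196 + -1·3754 + -2·-772 = -428002
  a_11 = -4·-428002 + 4·88252 + -1·-18196 + -2·3754 = 2075704

-4,4,-1,-2 ; 2075704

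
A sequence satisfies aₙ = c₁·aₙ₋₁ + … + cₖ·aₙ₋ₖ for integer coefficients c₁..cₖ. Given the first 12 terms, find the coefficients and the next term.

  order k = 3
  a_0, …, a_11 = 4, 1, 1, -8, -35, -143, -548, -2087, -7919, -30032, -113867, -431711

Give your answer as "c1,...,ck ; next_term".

  a_3 = 4·1 + 0·1 + -3·4 = -8
  a_4 = 4·-8 + 0·1 + -3·1 = -35
  a_5 = 4·-35 + 0·-8 + -3·1 = -143
  a_6 = 4·-143 + 0·-35 + -3·-8 = -548
  a_7 = 4·-548 + 0·-143 + -3·-35 = -2087
  a_8 = 4·-2087 + 0·-548 + -3·-143 = -7919
  a_9 = 4·-7919 + 0·-2087 + -3·-548 = -30032
  a_10 = 4·-30032 + 0·-7919 + -3·-2087 = -113867
  a_11 = 4·-113867 + 0·-30032 + -3·-7919 = -431711
  a_12 = 4·-431711 + 0·-113867 + -3·-30032 = -1636748

4,0,-3 ; -1636748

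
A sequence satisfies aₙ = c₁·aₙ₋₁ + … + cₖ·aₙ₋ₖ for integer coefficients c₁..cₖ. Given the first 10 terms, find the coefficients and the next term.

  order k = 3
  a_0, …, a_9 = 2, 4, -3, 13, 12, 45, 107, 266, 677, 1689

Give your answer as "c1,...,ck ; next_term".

1,3,2 ; 4252

  a_3 = 1·-3 + 3·4 + 2·2 = 13
  a_4 = 1·13 + 3·-3 + 2·4 = 12
  a_5 = 1·12 + 3·13 + 2·-3 = 45
  a_6 = 1·45 + 3·12 + 2·13 = 107
  a_7 = 1·107 + 3·45 + 2·12 = 266
  a_8 = 1·266 + 3·107 + 2·45 = 677
  a_9 = 1·677 + 3·266 + 2·107 = 1689
  a_10 = 1·1689 + 3·677 + 2·266 = 4252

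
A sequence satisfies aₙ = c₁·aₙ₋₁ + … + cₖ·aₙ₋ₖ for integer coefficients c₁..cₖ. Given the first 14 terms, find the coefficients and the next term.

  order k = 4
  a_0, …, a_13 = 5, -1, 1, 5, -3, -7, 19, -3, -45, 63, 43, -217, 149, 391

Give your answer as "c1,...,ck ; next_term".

-1,-2,1,1 ; -863

  a_4 = -1·5 + -2·1 + 1·-1 + 1·5 = -3
  a_5 = -1·-3 + -2·5 + 1·1 + 1·-1 = -7
  a_6 = -1·-7 + -2·-3 + 1·5 + 1·1 = 19
  a_7 = -1·19 + -2·-7 + 1·-3 + 1·5 = -3
  a_8 = -1·-3 + -2·19 + 1·-7 + 1·-3 = -45
  a_9 = -1·-45 + -2·-3 + 1·19 + 1·-7 = 63
  a_10 = -1·63 + -2·-45 + 1·-3 + 1·19 = 43
  a_11 = -1·43 + -2·63 + 1·-45 + 1·-3 = -217
  a_12 = -1·-217 + -2·43 + 1·63 + 1·-45 = 149
  a_13 = -1·149 + -2·-217 + 1·43 + 1·63 = 391
  a_14 = -1·391 + -2·149 + 1·-217 + 1·43 = -863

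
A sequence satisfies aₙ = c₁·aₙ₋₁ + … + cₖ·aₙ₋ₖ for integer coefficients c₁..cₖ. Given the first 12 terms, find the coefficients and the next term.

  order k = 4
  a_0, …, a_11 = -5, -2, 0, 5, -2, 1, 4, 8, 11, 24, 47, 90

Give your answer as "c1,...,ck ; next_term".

  a_4 = 1·5 + 1·0 + 1·-2 + 1·-5 = -2
  a_5 = 1·-2 + 1·5 + 1·0 + 1·-2 = 1
  a_6 = 1·1 + 1·-2 + 1·5 + 1·0 = 4
  a_7 = 1·4 + 1·1 + 1·-2 + 1·5 = 8
  a_8 = 1·8 + 1·4 + 1·1 + 1·-2 = 11
  a_9 = 1·11 + 1·8 + 1·4 + 1·1 = 24
  a_10 = 1·24 + 1·11 + 1·8 + 1·4 = 47
  a_11 = 1·47 + 1·24 + 1·11 + 1·8 = 90
  a_12 = 1·90 + 1·47 + 1·24 + 1·11 = 172

1,1,1,1 ; 172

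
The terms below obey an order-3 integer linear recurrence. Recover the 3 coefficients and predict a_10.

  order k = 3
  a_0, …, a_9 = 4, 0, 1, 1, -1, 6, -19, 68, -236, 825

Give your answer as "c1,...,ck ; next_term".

  a_3 = -3·1 + 2·0 + 1·4 = 1
  a_4 = -3·1 + 2·1 + 1·0 = -1
  a_5 = -3·-1 + 2·1 + 1·1 = 6
  a_6 = -3·6 + 2·-1 + 1·1 = -19
  a_7 = -3·-19 + 2·6 + 1·-1 = 68
  a_8 = -3·68 + 2·-19 + 1·6 = -236
  a_9 = -3·-236 + 2·68 + 1·-19 = 825
  a_10 = -3·825 + 2·-236 + 1·68 = -2879

-3,2,1 ; -2879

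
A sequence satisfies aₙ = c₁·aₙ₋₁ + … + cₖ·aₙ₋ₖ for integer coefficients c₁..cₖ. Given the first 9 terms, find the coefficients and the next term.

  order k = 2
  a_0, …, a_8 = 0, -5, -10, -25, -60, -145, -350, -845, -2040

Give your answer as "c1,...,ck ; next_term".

  a_2 = 2·-5 + 1·0 = -10
  a_3 = 2·-10 + 1·-5 = -25
  a_4 = 2·-25 + 1·-10 = -60
  a_5 = 2·-60 + 1·-25 = -145
  a_6 = 2·-145 + 1·-60 = -350
  a_7 = 2·-350 + 1·-145 = -845
  a_8 = 2·-845 + 1·-350 = -2040
  a_9 = 2·-2040 + 1·-845 = -4925

2,1 ; -4925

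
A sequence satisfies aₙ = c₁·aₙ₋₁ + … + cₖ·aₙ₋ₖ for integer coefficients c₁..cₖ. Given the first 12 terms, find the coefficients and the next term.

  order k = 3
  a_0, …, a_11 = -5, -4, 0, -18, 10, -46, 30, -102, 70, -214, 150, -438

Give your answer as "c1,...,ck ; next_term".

-1,2,2 ; 310

  a_3 = -1·0 + 2·-4 + 2·-5 = -18
  a_4 = -1·-18 + 2·0 + 2·-4 = 10
  a_5 = -1·10 + 2·-18 + 2·0 = -46
  a_6 = -1·-46 + 2·10 + 2·-18 = 30
  a_7 = -1·30 + 2·-46 + 2·10 = -102
  a_8 = -1·-102 + 2·30 + 2·-46 = 70
  a_9 = -1·70 + 2·-102 + 2·30 = -214
  a_10 = -1·-214 + 2·70 + 2·-102 = 150
  a_11 = -1·150 + 2·-214 + 2·70 = -438
  a_12 = -1·-438 + 2·150 + 2·-214 = 310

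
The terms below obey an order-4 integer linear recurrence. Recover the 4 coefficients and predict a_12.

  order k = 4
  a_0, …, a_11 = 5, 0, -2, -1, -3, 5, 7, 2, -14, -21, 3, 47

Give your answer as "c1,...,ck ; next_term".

0,-1,-2,-1 ; 53

  a_4 = 0·-1 + -1·-2 + -2·0 + -1·5 = -3
  a_5 = 0·-3 + -1·-1 + -2·-2 + -1·0 = 5
  a_6 = 0·5 + -1·-3 + -2·-1 + -1·-2 = 7
  a_7 = 0·7 + -1·5 + -2·-3 + -1·-1 = 2
  a_8 = 0·2 + -1·7 + -2·5 + -1·-3 = -14
  a_9 = 0·-14 + -1·2 + -2·7 + -1·5 = -21
  a_10 = 0·-21 + -1·-14 + -2·2 + -1·7 = 3
  a_11 = 0·3 + -1·-21 + -2·-14 + -1·2 = 47
  a_12 = 0·47 + -1·3 + -2·-21 + -1·-14 = 53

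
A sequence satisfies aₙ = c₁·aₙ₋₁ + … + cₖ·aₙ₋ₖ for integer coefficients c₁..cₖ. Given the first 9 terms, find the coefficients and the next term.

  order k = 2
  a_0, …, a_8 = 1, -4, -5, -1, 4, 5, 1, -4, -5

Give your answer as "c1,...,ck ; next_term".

1,-1 ; -1

  a_2 = 1·-4 + -1·1 = -5
  a_3 = 1·-5 + -1·-4 = -1
  a_4 = 1·-1 + -1·-5 = 4
  a_5 = 1·4 + -1·-1 = 5
  a_6 = 1·5 + -1·4 = 1
  a_7 = 1·1 + -1·5 = -4
  a_8 = 1·-4 + -1·1 = -5
  a_9 = 1·-5 + -1·-4 = -1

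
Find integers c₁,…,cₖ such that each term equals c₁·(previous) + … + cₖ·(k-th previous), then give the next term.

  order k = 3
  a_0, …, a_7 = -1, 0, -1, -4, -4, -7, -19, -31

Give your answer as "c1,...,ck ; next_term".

1,0,3 ; -52

  a_3 = 1·-1 + 0·0 + 3·-1 = -4
  a_4 = 1·-4 + 0·-1 + 3·0 = -4
  a_5 = 1·-4 + 0·-4 + 3·-1 = -7
  a_6 = 1·-7 + 0·-4 + 3·-4 = -19
  a_7 = 1·-19 + 0·-7 + 3·-4 = -31
  a_8 = 1·-31 + 0·-19 + 3·-7 = -52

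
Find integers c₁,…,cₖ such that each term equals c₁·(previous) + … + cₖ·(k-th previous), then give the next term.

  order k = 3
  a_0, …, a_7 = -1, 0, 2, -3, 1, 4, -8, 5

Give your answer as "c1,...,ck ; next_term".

  a_3 = -1·2 + -1·0 + 1·-1 = -3
  a_4 = -1·-3 + -1·2 + 1·0 = 1
  a_5 = -1·1 + -1·-3 + 1·2 = 4
  a_6 = -1·4 + -1·1 + 1·-3 = -8
  a_7 = -1·-8 + -1·4 + 1·1 = 5
  a_8 = -1·5 + -1·-8 + 1·4 = 7

-1,-1,1 ; 7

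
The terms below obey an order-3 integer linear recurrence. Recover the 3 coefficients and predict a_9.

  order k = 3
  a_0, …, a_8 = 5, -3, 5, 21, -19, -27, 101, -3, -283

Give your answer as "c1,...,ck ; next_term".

  a_3 = 0·5 + -2·-3 + 3·5 = 21
  a_4 = 0·21 + -2·5 + 3·-3 = -19
  a_5 = 0·-19 + -2·21 + 3·5 = -27
  a_6 = 0·-27 + -2·-19 + 3·21 = 101
  a_7 = 0·101 + -2·-27 + 3·-19 = -3
  a_8 = 0·-3 + -2·101 + 3·-27 = -283
  a_9 = 0·-283 + -2·-3 + 3·101 = 309

0,-2,3 ; 309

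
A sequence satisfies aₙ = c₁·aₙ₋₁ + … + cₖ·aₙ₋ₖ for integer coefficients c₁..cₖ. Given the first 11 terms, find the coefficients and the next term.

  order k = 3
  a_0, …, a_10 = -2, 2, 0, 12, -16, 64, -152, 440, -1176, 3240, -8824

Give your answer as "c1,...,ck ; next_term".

-1,4,-2 ; 24136

  a_3 = -1·0 + 4·2 + -2·-2 = 12
  a_4 = -1·12 + 4·0 + -2·2 = -16
  a_5 = -1·-16 + 4·12 + -2·0 = 64
  a_6 = -1·64 + 4·-16 + -2·12 = -152
  a_7 = -1·-152 + 4·64 + -2·-16 = 440
  a_8 = -1·440 + 4·-152 + -2·64 = -1176
  a_9 = -1·-1176 + 4·440 + -2·-152 = 3240
  a_10 = -1·3240 + 4·-1176 + -2·440 = -8824
  a_11 = -1·-8824 + 4·3240 + -2·-1176 = 24136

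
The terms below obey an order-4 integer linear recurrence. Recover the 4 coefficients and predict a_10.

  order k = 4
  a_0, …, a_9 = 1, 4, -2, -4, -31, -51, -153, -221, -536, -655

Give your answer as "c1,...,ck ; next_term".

1,4,-4,-3 ; -1456

  a_4 = 1·-4 + 4·-2 + -4·4 + -3·1 = -31
  a_5 = 1·-31 + 4·-4 + -4·-2 + -3·4 = -51
  a_6 = 1·-51 + 4·-31 + -4·-4 + -3·-2 = -153
  a_7 = 1·-153 + 4·-51 + -4·-31 + -3·-4 = -221
  a_8 = 1·-221 + 4·-153 + -4·-51 + -3·-31 = -536
  a_9 = 1·-536 + 4·-221 + -4·-153 + -3·-51 = -655
  a_10 = 1·-655 + 4·-536 + -4·-221 + -3·-153 = -1456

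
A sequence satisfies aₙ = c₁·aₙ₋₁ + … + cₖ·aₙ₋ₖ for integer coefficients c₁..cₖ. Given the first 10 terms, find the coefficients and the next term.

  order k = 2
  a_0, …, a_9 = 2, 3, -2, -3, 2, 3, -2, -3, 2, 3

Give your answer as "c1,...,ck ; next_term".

  a_2 = 0·3 + -1·2 = -2
  a_3 = 0·-2 + -1·3 = -3
  a_4 = 0·-3 + -1·-2 = 2
  a_5 = 0·2 + -1·-3 = 3
  a_6 = 0·3 + -1·2 = -2
  a_7 = 0·-2 + -1·3 = -3
  a_8 = 0·-3 + -1·-2 = 2
  a_9 = 0·2 + -1·-3 = 3
  a_10 = 0·3 + -1·2 = -2

0,-1 ; -2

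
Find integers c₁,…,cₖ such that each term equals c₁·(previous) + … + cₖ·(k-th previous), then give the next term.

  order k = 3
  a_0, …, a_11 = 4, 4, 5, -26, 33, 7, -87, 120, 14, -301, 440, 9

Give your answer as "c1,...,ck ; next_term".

-2,-3,-1 ; -1037

  a_3 = -2·5 + -3·4 + -1·4 = -26
  a_4 = -2·-26 + -3·5 + -1·4 = 33
  a_5 = -2·33 + -3·-26 + -1·5 = 7
  a_6 = -2·7 + -3·33 + -1·-26 = -87
  a_7 = -2·-87 + -3·7 + -1·33 = 120
  a_8 = -2·120 + -3·-87 + -1·7 = 14
  a_9 = -2·14 + -3·120 + -1·-87 = -301
  a_10 = -2·-301 + -3·14 + -1·120 = 440
  a_11 = -2·440 + -3·-301 + -1·14 = 9
  a_12 = -2·9 + -3·440 + -1·-301 = -1037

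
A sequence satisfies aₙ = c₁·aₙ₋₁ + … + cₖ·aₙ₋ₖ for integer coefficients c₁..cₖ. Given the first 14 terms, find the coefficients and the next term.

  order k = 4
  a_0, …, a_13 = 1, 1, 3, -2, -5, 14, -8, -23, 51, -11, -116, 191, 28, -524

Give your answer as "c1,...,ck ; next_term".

  a_4 = -2·-2 + -3·3 + -1·1 + 1·1 = -5
  a_5 = -2·-5 + -3·-2 + -1·3 + 1·1 = 14
  a_6 = -2·14 + -3·-5 + -1·-2 + 1·3 = -8
  a_7 = -2·-8 + -3·14 + -1·-5 + 1·-2 = -23
  a_8 = -2·-23 + -3·-8 + -1·14 + 1·-5 = 51
  a_9 = -2·51 + -3·-23 + -1·-8 + 1·14 = -11
  a_10 = -2·-11 + -3·51 + -1·-23 + 1·-8 = -116
  a_11 = -2·-116 + -3·-11 + -1·51 + 1·-23 = 191
  a_12 = -2·191 + -3·-116 + -1·-11 + 1·51 = 28
  a_13 = -2·28 + -3·191 + -1·-116 + 1·-11 = -524
  a_14 = -2·-524 + -3·28 + -1·191 + 1·-116 = 657

-2,-3,-1,1 ; 657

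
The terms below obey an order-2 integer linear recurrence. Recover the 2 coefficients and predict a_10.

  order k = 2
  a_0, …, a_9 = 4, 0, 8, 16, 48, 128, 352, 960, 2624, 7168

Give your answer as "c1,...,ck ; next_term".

  a_2 = 2·0 + 2·4 = 8
  a_3 = 2·8 + 2·0 = 16
  a_4 = 2·16 + 2·8 = 48
  a_5 = 2·48 + 2·16 = 128
  a_6 = 2·128 + 2·48 = 352
  a_7 = 2·352 + 2·128 = 960
  a_8 = 2·960 + 2·352 = 2624
  a_9 = 2·2624 + 2·960 = 7168
  a_10 = 2·7168 + 2·2624 = 19584

2,2 ; 19584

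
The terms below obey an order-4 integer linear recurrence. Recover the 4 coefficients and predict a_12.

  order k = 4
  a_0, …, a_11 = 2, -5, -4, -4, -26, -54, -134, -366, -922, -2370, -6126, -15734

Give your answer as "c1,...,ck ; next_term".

2,1,2,-2 ; -40490

  a_4 = 2·-4 + 1·-4 + 2·-5 + -2·2 = -26
  a_5 = 2·-26 + 1·-4 + 2·-4 + -2·-5 = -54
  a_6 = 2·-54 + 1·-26 + 2·-4 + -2·-4 = -134
  a_7 = 2·-134 + 1·-54 + 2·-26 + -2·-4 = -366
  a_8 = 2·-366 + 1·-134 + 2·-54 + -2·-26 = -922
  a_9 = 2·-922 + 1·-366 + 2·-134 + -2·-54 = -2370
  a_10 = 2·-2370 + 1·-922 + 2·-366 + -2·-134 = -6126
  a_11 = 2·-6126 + 1·-2370 + 2·-922 + -2·-366 = -15734
  a_12 = 2·-15734 + 1·-6126 + 2·-2370 + -2·-922 = -40490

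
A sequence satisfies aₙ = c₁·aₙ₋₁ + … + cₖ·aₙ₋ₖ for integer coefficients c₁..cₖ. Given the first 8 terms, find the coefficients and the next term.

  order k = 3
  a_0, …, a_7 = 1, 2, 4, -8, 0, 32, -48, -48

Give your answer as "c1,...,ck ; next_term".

  a_3 = -1·4 + -3·2 + 2·1 = -8
  a_4 = -1·-8 + -3·4 + 2·2 = 0
  a_5 = -1·0 + -3·-8 + 2·4 = 32
  a_6 = -1·32 + -3·0 + 2·-8 = -48
  a_7 = -1·-48 + -3·32 + 2·0 = -48
  a_8 = -1·-48 + -3·-48 + 2·32 = 256

-1,-3,2 ; 256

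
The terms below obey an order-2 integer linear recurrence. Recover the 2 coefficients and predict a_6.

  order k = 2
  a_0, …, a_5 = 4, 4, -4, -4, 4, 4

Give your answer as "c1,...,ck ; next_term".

0,-1 ; -4

  a_2 = 0·4 + -1·4 = -4
  a_3 = 0·-4 + -1·4 = -4
  a_4 = 0·-4 + -1·-4 = 4
  a_5 = 0·4 + -1·-4 = 4
  a_6 = 0·4 + -1·4 = -4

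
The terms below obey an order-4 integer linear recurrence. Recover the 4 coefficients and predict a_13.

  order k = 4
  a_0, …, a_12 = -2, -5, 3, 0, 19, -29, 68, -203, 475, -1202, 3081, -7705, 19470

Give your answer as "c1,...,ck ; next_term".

  a_4 = -2·0 + 1·3 + -2·-5 + -3·-2 = 19
  a_5 = -2·19 + 1·0 + -2·3 + -3·-5 = -29
  a_6 = -2·-29 + 1·19 + -2·0 + -3·3 = 68
  a_7 = -2·68 + 1·-29 + -2·19 + -3·0 = -203
  a_8 = -2·-203 + 1·68 + -2·-29 + -3·19 = 475
  a_9 = -2·475 + 1·-203 + -2·68 + -3·-29 = -1202
  a_10 = -2·-1202 + 1·475 + -2·-203 + -3·68 = 3081
  a_11 = -2·3081 + 1·-1202 + -2·475 + -3·-203 = -7705
  a_12 = -2·-7705 + 1·3081 + -2·-1202 + -3·475 = 19470
  a_13 = -2·19470 + 1·-7705 + -2·3081 + -3·-1202 = -49201

-2,1,-2,-3 ; -49201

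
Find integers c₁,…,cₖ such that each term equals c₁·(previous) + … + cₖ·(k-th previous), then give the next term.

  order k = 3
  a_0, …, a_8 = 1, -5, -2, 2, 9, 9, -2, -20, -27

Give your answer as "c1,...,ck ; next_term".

1,-1,-1 ; -5

  a_3 = 1·-2 + -1·-5 + -1·1 = 2
  a_4 = 1·2 + -1·-2 + -1·-5 = 9
  a_5 = 1·9 + -1·2 + -1·-2 = 9
  a_6 = 1·9 + -1·9 + -1·2 = -2
  a_7 = 1·-2 + -1·9 + -1·9 = -20
  a_8 = 1·-20 + -1·-2 + -1·9 = -27
  a_9 = 1·-27 + -1·-20 + -1·-2 = -5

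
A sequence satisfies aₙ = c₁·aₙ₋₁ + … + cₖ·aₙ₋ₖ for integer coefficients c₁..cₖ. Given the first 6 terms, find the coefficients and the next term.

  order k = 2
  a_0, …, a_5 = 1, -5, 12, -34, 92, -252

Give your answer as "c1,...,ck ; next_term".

  a_2 = -2·-5 + 2·1 = 12
  a_3 = -2·12 + 2·-5 = -34
  a_4 = -2·-34 + 2·12 = 92
  a_5 = -2·92 + 2·-34 = -252
  a_6 = -2·-252 + 2·92 = 688

-2,2 ; 688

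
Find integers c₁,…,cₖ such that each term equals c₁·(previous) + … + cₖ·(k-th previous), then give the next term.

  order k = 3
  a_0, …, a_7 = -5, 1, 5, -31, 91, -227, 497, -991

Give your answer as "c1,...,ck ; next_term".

  a_3 = -3·5 + -1·1 + 3·-5 = -31
  a_4 = -3·-31 + -1·5 + 3·1 = 91
  a_5 = -3·91 + -1·-31 + 3·5 = -227
  a_6 = -3·-227 + -1·91 + 3·-31 = 497
  a_7 = -3·497 + -1·-227 + 3·91 = -991
  a_8 = -3·-991 + -1·497 + 3·-227 = 1795

-3,-1,3 ; 1795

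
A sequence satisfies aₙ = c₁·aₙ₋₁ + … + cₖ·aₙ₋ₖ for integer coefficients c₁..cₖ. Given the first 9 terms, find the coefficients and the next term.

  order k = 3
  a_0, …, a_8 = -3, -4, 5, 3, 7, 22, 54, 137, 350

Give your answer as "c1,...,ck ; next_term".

2,1,1 ; 891

  a_3 = 2·5 + 1·-4 + 1·-3 = 3
  a_4 = 2·3 + 1·5 + 1·-4 = 7
  a_5 = 2·7 + 1·3 + 1·5 = 22
  a_6 = 2·22 + 1·7 + 1·3 = 54
  a_7 = 2·54 + 1·22 + 1·7 = 137
  a_8 = 2·137 + 1·54 + 1·22 = 350
  a_9 = 2·350 + 1·137 + 1·54 = 891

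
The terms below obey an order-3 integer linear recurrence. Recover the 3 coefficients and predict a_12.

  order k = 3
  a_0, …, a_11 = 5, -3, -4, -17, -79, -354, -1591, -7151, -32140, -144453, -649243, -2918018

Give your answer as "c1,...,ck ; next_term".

  a_3 = 4·-4 + 2·-3 + 1·5 = -17
  a_4 = 4·-17 + 2·-4 + 1·-3 = -79
  a_5 = 4·-79 + 2·-17 + 1·-4 = -354
  a_6 = 4·-354 + 2·-79 + 1·-17 = -1591
  a_7 = 4·-1591 + 2·-354 + 1·-79 = -7151
  a_8 = 4·-7151 + 2·-1591 + 1·-354 = -32140
  a_9 = 4·-32140 + 2·-7151 + 1·-1591 = -144453
  a_10 = 4·-144453 + 2·-32140 + 1·-7151 = -649243
  a_11 = 4·-649243 + 2·-144453 + 1·-32140 = -2918018
  a_12 = 4·-2918018 + 2·-649243 + 1·-144453 = -13115011

4,2,1 ; -13115011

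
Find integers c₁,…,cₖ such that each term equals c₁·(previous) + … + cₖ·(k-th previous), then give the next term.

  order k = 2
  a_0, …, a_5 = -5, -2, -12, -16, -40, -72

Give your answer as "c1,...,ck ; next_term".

  a_2 = 1·-2 + 2·-5 = -12
  a_3 = 1·-12 + 2·-2 = -16
  a_4 = 1·-16 + 2·-12 = -40
  a_5 = 1·-40 + 2·-16 = -72
  a_6 = 1·-72 + 2·-40 = -152

1,2 ; -152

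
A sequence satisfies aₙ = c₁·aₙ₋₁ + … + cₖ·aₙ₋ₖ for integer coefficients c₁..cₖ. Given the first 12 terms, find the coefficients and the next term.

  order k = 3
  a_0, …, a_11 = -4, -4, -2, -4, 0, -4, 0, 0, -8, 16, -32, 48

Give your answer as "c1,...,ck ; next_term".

  a_3 = -2·-2 + 0·-4 + 2·-4 = -4
  a_4 = -2·-4 + 0·-2 + 2·-4 = 0
  a_5 = -2·0 + 0·-4 + 2·-2 = -4
  a_6 = -2·-4 + 0·0 + 2·-4 = 0
  a_7 = -2·0 + 0·-4 + 2·0 = 0
  a_8 = -2·0 + 0·0 + 2·-4 = -8
  a_9 = -2·-8 + 0·0 + 2·0 = 16
  a_10 = -2·16 + 0·-8 + 2·0 = -32
  a_11 = -2·-32 + 0·16 + 2·-8 = 48
  a_12 = -2·48 + 0·-32 + 2·16 = -64

-2,0,2 ; -64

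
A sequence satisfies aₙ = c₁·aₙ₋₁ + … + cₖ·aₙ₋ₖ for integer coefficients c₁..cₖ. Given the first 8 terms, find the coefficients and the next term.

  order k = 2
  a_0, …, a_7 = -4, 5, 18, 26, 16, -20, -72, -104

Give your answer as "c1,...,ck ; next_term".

  a_2 = 2·5 + -2·-4 = 18
  a_3 = 2·18 + -2·5 = 26
  a_4 = 2·26 + -2·18 = 16
  a_5 = 2·16 + -2·26 = -20
  a_6 = 2·-20 + -2·16 = -72
  a_7 = 2·-72 + -2·-20 = -104
  a_8 = 2·-104 + -2·-72 = -64

2,-2 ; -64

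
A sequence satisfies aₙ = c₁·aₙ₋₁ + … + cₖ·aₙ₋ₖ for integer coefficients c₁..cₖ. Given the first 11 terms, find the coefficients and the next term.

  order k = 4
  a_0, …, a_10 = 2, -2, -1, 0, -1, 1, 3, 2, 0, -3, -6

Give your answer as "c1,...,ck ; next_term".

  a_4 = 1·0 + -1·-1 + 0·-2 + -1·2 = -1
  a_5 = 1·-1 + -1·0 + 0·-1 + -1·-2 = 1
  a_6 = 1·1 + -1·-1 + 0·0 + -1·-1 = 3
  a_7 = 1·3 + -1·1 + 0·-1 + -1·0 = 2
  a_8 = 1·2 + -1·3 + 0·1 + -1·-1 = 0
  a_9 = 1·0 + -1·2 + 0·3 + -1·1 = -3
  a_10 = 1·-3 + -1·0 + 0·2 + -1·3 = -6
  a_11 = 1·-6 + -1·-3 + 0·0 + -1·2 = -5

1,-1,0,-1 ; -5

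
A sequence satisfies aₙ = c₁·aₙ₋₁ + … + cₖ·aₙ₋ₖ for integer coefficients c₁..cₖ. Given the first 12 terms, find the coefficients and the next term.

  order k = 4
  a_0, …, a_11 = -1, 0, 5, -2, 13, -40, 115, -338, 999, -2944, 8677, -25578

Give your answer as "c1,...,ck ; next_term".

-2,2,-2,1 ; 75397

  a_4 = -2·-2 + 2·5 + -2·0 + 1·-1 = 13
  a_5 = -2·13 + 2·-2 + -2·5 + 1·0 = -40
  a_6 = -2·-40 + 2·13 + -2·-2 + 1·5 = 115
  a_7 = -2·115 + 2·-40 + -2·13 + 1·-2 = -338
  a_8 = -2·-338 + 2·115 + -2·-40 + 1·13 = 999
  a_9 = -2·999 + 2·-338 + -2·115 + 1·-40 = -2944
  a_10 = -2·-2944 + 2·999 + -2·-338 + 1·115 = 8677
  a_11 = -2·8677 + 2·-2944 + -2·999 + 1·-338 = -25578
  a_12 = -2·-25578 + 2·8677 + -2·-2944 + 1·999 = 75397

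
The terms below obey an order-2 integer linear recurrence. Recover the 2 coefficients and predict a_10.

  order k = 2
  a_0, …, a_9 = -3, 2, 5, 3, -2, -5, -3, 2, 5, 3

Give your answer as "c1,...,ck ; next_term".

  a_2 = 1·2 + -1·-3 = 5
  a_3 = 1·5 + -1·2 = 3
  a_4 = 1·3 + -1·5 = -2
  a_5 = 1·-2 + -1·3 = -5
  a_6 = 1·-5 + -1·-2 = -3
  a_7 = 1·-3 + -1·-5 = 2
  a_8 = 1·2 + -1·-3 = 5
  a_9 = 1·5 + -1·2 = 3
  a_10 = 1·3 + -1·5 = -2

1,-1 ; -2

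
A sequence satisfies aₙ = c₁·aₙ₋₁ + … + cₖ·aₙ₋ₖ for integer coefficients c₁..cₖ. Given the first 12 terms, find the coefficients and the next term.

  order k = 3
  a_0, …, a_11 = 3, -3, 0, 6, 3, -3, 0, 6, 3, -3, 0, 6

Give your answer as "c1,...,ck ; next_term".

1,-1,1 ; 3

  a_3 = 1·0 + -1·-3 + 1·3 = 6
  a_4 = 1·6 + -1·0 + 1·-3 = 3
  a_5 = 1·3 + -1·6 + 1·0 = -3
  a_6 = 1·-3 + -1·3 + 1·6 = 0
  a_7 = 1·0 + -1·-3 + 1·3 = 6
  a_8 = 1·6 + -1·0 + 1·-3 = 3
  a_9 = 1·3 + -1·6 + 1·0 = -3
  a_10 = 1·-3 + -1·3 + 1·6 = 0
  a_11 = 1·0 + -1·-3 + 1·3 = 6
  a_12 = 1·6 + -1·0 + 1·-3 = 3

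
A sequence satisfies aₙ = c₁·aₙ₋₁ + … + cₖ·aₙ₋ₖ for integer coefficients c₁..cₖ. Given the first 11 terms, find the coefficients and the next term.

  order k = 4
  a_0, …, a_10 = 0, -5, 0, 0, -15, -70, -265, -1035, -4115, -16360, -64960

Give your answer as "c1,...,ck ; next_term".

  a_4 = 4·0 + -1·0 + 3·-5 + 2·0 = -15
  a_5 = 4·-15 + -1·0 + 3·0 + 2·-5 = -70
  a_6 = 4·-70 + -1·-15 + 3·0 + 2·0 = -265
  a_7 = 4·-265 + -1·-70 + 3·-15 + 2·0 = -1035
  a_8 = 4·-1035 + -1·-265 + 3·-70 + 2·-15 = -4115
  a_9 = 4·-4115 + -1·-1035 + 3·-265 + 2·-70 = -16360
  a_10 = 4·-16360 + -1·-4115 + 3·-1035 + 2·-265 = -64960
  a_11 = 4·-64960 + -1·-16360 + 3·-4115 + 2·-1035 = -257895

4,-1,3,2 ; -257895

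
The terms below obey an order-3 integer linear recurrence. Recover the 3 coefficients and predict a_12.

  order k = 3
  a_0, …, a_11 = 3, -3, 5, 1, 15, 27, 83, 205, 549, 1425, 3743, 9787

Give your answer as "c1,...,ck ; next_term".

  a_3 = 2·5 + 2·-3 + -1·3 = 1
  a_4 = 2·1 + 2·5 + -1·-3 = 15
  a_5 = 2·15 + 2·1 + -1·5 = 27
  a_6 = 2·27 + 2·15 + -1·1 = 83
  a_7 = 2·83 + 2·27 + -1·15 = 205
  a_8 = 2·205 + 2·83 + -1·27 = 549
  a_9 = 2·549 + 2·205 + -1·83 = 1425
  a_10 = 2·1425 + 2·549 + -1·205 = 3743
  a_11 = 2·3743 + 2·1425 + -1·549 = 9787
  a_12 = 2·9787 + 2·3743 + -1·1425 = 25635

2,2,-1 ; 25635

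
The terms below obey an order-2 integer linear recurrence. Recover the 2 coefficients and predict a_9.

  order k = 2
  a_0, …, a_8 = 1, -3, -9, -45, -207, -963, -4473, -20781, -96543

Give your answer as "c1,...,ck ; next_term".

  a_2 = 4·-3 + 3·1 = -9
  a_3 = 4·-9 + 3·-3 = -45
  a_4 = 4·-45 + 3·-9 = -207
  a_5 = 4·-207 + 3·-45 = -963
  a_6 = 4·-963 + 3·-207 = -4473
  a_7 = 4·-4473 + 3·-963 = -20781
  a_8 = 4·-20781 + 3·-4473 = -96543
  a_9 = 4·-96543 + 3·-20781 = -448515

4,3 ; -448515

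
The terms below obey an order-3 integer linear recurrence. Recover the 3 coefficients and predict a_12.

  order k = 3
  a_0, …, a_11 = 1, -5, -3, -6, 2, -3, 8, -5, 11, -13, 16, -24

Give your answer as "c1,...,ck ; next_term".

0,1,-1 ; 29

  a_3 = 0·-3 + 1·-5 + -1·1 = -6
  a_4 = 0·-6 + 1·-3 + -1·-5 = 2
  a_5 = 0·2 + 1·-6 + -1·-3 = -3
  a_6 = 0·-3 + 1·2 + -1·-6 = 8
  a_7 = 0·8 + 1·-3 + -1·2 = -5
  a_8 = 0·-5 + 1·8 + -1·-3 = 11
  a_9 = 0·11 + 1·-5 + -1·8 = -13
  a_10 = 0·-13 + 1·11 + -1·-5 = 16
  a_11 = 0·16 + 1·-13 + -1·11 = -24
  a_12 = 0·-24 + 1·16 + -1·-13 = 29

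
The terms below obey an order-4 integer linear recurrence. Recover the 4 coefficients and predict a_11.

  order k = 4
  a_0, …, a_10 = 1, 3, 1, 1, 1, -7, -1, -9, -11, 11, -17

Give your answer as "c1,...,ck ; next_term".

0,1,1,-3 ; 27

  a_4 = 0·1 + 1·1 + 1·3 + -3·1 = 1
  a_5 = 0·1 + 1·1 + 1·1 + -3·3 = -7
  a_6 = 0·-7 + 1·1 + 1·1 + -3·1 = -1
  a_7 = 0·-1 + 1·-7 + 1·1 + -3·1 = -9
  a_8 = 0·-9 + 1·-1 + 1·-7 + -3·1 = -11
  a_9 = 0·-11 + 1·-9 + 1·-1 + -3·-7 = 11
  a_10 = 0·11 + 1·-11 + 1·-9 + -3·-1 = -17
  a_11 = 0·-17 + 1·11 + 1·-11 + -3·-9 = 27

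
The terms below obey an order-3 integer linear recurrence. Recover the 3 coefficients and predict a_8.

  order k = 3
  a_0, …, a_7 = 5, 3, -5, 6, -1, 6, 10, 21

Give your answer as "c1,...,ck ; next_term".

1,2,1 ; 47

  a_3 = 1·-5 + 2·3 + 1·5 = 6
  a_4 = 1·6 + 2·-5 + 1·3 = -1
  a_5 = 1·-1 + 2·6 + 1·-5 = 6
  a_6 = 1·6 + 2·-1 + 1·6 = 10
  a_7 = 1·10 + 2·6 + 1·-1 = 21
  a_8 = 1·21 + 2·10 + 1·6 = 47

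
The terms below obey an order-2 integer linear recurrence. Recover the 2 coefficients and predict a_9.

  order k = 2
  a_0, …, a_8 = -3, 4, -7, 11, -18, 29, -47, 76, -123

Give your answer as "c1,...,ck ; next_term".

  a_2 = -1·4 + 1·-3 = -7
  a_3 = -1·-7 + 1·4 = 11
  a_4 = -1·11 + 1·-7 = -18
  a_5 = -1·-18 + 1·11 = 29
  a_6 = -1·29 + 1·-18 = -47
  a_7 = -1·-47 + 1·29 = 76
  a_8 = -1·76 + 1·-47 = -123
  a_9 = -1·-123 + 1·76 = 199

-1,1 ; 199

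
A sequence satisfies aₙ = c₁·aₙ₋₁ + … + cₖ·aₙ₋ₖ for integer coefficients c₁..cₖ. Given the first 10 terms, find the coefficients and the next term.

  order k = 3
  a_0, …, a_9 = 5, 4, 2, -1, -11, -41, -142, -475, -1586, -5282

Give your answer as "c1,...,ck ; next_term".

  a_3 = 3·2 + 2·4 + -3·5 = -1
  a_4 = 3·-1 + 2·2 + -3·4 = -11
  a_5 = 3·-11 + 2·-1 + -3·2 = -41
  a_6 = 3·-41 + 2·-11 + -3·-1 = -142
  a_7 = 3·-142 + 2·-41 + -3·-11 = -475
  a_8 = 3·-475 + 2·-142 + -3·-41 = -1586
  a_9 = 3·-1586 + 2·-475 + -3·-142 = -5282
  a_10 = 3·-5282 + 2·-1586 + -3·-475 = -17593

3,2,-3 ; -17593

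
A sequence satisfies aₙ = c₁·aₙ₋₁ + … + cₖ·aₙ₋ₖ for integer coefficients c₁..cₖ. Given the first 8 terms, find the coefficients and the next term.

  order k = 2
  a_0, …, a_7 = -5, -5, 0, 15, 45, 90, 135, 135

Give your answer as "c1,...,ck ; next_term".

  a_2 = 3·-5 + -3·-5 = 0
  a_3 = 3·0 + -3·-5 = 15
  a_4 = 3·15 + -3·0 = 45
  a_5 = 3·45 + -3·15 = 90
  a_6 = 3·90 + -3·45 = 135
  a_7 = 3·135 + -3·90 = 135
  a_8 = 3·135 + -3·135 = 0

3,-3 ; 0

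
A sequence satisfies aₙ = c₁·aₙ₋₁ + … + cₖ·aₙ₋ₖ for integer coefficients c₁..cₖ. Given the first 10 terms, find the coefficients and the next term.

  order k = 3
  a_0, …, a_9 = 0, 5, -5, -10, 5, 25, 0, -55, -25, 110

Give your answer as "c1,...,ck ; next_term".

0,-2,-1 ; 105

  a_3 = 0·-5 + -2·5 + -1·0 = -10
  a_4 = 0·-10 + -2·-5 + -1·5 = 5
  a_5 = 0·5 + -2·-10 + -1·-5 = 25
  a_6 = 0·25 + -2·5 + -1·-10 = 0
  a_7 = 0·0 + -2·25 + -1·5 = -55
  a_8 = 0·-55 + -2·0 + -1·25 = -25
  a_9 = 0·-25 + -2·-55 + -1·0 = 110
  a_10 = 0·110 + -2·-25 + -1·-55 = 105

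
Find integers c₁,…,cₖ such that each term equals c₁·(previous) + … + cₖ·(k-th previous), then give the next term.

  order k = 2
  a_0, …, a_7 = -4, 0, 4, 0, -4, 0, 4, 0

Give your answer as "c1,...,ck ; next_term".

0,-1 ; -4

  a_2 = 0·0 + -1·-4 = 4
  a_3 = 0·4 + -1·0 = 0
  a_4 = 0·0 + -1·4 = -4
  a_5 = 0·-4 + -1·0 = 0
  a_6 = 0·0 + -1·-4 = 4
  a_7 = 0·4 + -1·0 = 0
  a_8 = 0·0 + -1·4 = -4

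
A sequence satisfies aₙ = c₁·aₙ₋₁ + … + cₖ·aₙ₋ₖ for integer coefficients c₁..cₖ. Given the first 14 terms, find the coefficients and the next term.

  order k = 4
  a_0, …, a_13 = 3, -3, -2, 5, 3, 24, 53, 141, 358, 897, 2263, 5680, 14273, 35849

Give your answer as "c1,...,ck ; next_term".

2,2,-1,-2 ; 90038

  a_4 = 2·5 + 2·-2 + -1·-3 + -2·3 = 3
  a_5 = 2·3 + 2·5 + -1·-2 + -2·-3 = 24
  a_6 = 2·24 + 2·3 + -1·5 + -2·-2 = 53
  a_7 = 2·53 + 2·24 + -1·3 + -2·5 = 141
  a_8 = 2·141 + 2·53 + -1·24 + -2·3 = 358
  a_9 = 2·358 + 2·141 + -1·53 + -2·24 = 897
  a_10 = 2·897 + 2·358 + -1·141 + -2·53 = 2263
  a_11 = 2·2263 + 2·897 + -1·358 + -2·141 = 5680
  a_12 = 2·5680 + 2·2263 + -1·897 + -2·358 = 14273
  a_13 = 2·14273 + 2·5680 + -1·2263 + -2·897 = 35849
  a_14 = 2·35849 + 2·14273 + -1·5680 + -2·2263 = 90038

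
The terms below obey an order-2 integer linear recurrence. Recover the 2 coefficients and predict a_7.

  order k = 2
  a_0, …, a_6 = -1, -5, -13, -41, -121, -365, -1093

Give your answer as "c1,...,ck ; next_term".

  a_2 = 2·-5 + 3·-1 = -13
  a_3 = 2·-13 + 3·-5 = -41
  a_4 = 2·-41 + 3·-13 = -121
  a_5 = 2·-121 + 3·-41 = -365
  a_6 = 2·-365 + 3·-121 = -1093
  a_7 = 2·-1093 + 3·-365 = -3281

2,3 ; -3281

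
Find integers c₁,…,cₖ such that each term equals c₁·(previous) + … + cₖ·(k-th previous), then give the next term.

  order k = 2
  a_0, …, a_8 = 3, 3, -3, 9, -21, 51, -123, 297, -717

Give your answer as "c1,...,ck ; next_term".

-2,1 ; 1731

  a_2 = -2·3 + 1·3 = -3
  a_3 = -2·-3 + 1·3 = 9
  a_4 = -2·9 + 1·-3 = -21
  a_5 = -2·-21 + 1·9 = 51
  a_6 = -2·51 + 1·-21 = -123
  a_7 = -2·-123 + 1·51 = 297
  a_8 = -2·297 + 1·-123 = -717
  a_9 = -2·-717 + 1·297 = 1731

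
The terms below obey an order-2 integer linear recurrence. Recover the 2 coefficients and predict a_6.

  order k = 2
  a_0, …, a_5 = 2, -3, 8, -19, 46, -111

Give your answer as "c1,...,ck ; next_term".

-2,1 ; 268

  a_2 = -2·-3 + 1·2 = 8
  a_3 = -2·8 + 1·-3 = -19
  a_4 = -2·-19 + 1·8 = 46
  a_5 = -2·46 + 1·-19 = -111
  a_6 = -2·-111 + 1·46 = 268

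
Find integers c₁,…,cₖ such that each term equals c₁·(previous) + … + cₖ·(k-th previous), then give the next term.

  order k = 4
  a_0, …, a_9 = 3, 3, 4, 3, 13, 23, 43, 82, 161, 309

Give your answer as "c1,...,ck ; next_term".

1,1,1,1 ; 595

  a_4 = 1·3 + 1·4 + 1·3 + 1·3 = 13
  a_5 = 1·13 + 1·3 + 1·4 + 1·3 = 23
  a_6 = 1·23 + 1·13 + 1·3 + 1·4 = 43
  a_7 = 1·43 + 1·23 + 1·13 + 1·3 = 82
  a_8 = 1·82 + 1·43 + 1·23 + 1·13 = 161
  a_9 = 1·161 + 1·82 + 1·43 + 1·23 = 309
  a_10 = 1·309 + 1·161 + 1·82 + 1·43 = 595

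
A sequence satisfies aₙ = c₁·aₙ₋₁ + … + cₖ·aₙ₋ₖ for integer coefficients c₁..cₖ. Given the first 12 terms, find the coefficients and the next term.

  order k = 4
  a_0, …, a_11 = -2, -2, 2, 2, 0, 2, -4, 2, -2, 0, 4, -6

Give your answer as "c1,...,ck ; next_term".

  a_4 = -1·2 + 0·2 + 0·-2 + -1·-2 = 0
  a_5 = -1·0 + 0·2 + 0·2 + -1·-2 = 2
  a_6 = -1·2 + 0·0 + 0·2 + -1·2 = -4
  a_7 = -1·-4 + 0·2 + 0·0 + -1·2 = 2
  a_8 = -1·2 + 0·-4 + 0·2 + -1·0 = -2
  a_9 = -1·-2 + 0·2 + 0·-4 + -1·2 = 0
  a_10 = -1·0 + 0·-2 + 0·2 + -1·-4 = 4
  a_11 = -1·4 + 0·0 + 0·-2 + -1·2 = -6
  a_12 = -1·-6 + 0·4 + 0·0 + -1·-2 = 8

-1,0,0,-1 ; 8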